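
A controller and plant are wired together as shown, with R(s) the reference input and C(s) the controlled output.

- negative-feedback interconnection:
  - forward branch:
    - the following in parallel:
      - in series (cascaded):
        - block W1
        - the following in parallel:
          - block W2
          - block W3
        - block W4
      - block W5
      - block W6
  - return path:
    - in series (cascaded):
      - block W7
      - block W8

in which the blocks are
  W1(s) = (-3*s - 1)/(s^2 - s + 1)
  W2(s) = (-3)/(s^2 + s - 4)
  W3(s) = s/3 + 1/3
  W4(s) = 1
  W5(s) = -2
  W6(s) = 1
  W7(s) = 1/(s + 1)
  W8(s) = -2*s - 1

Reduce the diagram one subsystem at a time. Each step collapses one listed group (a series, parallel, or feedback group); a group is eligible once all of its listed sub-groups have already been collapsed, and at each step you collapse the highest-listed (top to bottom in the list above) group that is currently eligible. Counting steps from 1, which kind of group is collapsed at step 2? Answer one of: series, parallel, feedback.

Answer: series

Working:
Step 1 - parallel reduction of W2, W3
Step 2 - reduce the series chain W1, (W2+W3), W4
Step 3 - combine (W1*(W2+W3)*W4), W5, W6 in parallel
Step 4 - reduce the series chain W7, W8
Step 5 - collapse the loop (((W1*(W2+W3)*W4)+W5+W6) forward, (W7*W8) return)
Step 2 collapses a series group.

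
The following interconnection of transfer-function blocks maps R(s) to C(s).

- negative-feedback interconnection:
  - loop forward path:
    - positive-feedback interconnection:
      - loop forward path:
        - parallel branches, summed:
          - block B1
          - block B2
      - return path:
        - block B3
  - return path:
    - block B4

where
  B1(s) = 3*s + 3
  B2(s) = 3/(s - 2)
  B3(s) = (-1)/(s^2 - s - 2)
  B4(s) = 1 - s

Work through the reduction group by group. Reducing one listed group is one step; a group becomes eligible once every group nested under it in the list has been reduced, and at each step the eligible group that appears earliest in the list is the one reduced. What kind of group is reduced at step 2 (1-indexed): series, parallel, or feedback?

1. reduce the parallel group B1, B2
2. feedback reduction of (B1+B2), B3
3. reduce the feedback loop with forward [(B1+B2)/(1-(B1+B2)*B3)] and return B4
So the answer for step 2 is feedback.

Final answer: feedback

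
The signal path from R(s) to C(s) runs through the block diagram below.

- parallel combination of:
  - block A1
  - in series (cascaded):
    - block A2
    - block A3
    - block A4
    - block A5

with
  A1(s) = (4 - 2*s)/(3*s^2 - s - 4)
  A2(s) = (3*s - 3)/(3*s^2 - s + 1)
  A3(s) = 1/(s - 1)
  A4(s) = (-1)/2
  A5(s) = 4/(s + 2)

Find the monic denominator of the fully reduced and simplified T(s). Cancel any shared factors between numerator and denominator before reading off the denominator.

The answer is s^5 + 4*s^4/3 - 20*s^3/9 - 13*s^2/9 + 2*s/9 - 8/9.

Reasoning:
Step 1. cascade A2, A3, A4, A5, giving (-6)/(3*s^3 + 5*s^2 - s + 2)
Step 2. parallel reduction of A1, (A2*A3*A4*A5), giving (-6*s^4 + 2*s^3 + 4*s^2 - 2*s + 32)/(9*s^5 + 12*s^4 - 20*s^3 - 13*s^2 + 2*s - 8)
That last expression is T(s), already simplified. Scaling its denominator by 1/9 (the reciprocal of the leading coefficient) yields the monic denominator.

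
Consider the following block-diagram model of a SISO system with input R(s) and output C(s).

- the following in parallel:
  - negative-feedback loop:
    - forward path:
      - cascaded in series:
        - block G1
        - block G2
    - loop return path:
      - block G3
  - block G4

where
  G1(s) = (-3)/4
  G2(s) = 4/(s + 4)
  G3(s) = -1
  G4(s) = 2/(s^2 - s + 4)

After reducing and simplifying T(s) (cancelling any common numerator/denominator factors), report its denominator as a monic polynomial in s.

Reducing step by step:

Step 1 - cascade G1, G2; result (-3)/(s + 4)
Step 2 - reduce the feedback loop with forward (G1*G2) and return G3; result (-3)/(s + 7)
Step 3 - reduce the parallel group [(G1*G2)/(1+(G1*G2)*G3)], G4; result (-3*s^2 + 5*s + 2)/(s^3 + 6*s^2 - 3*s + 28)
T(s) is the step-3 result (common factors already cancelled). Leading coefficient of the denominator: 1, so no rescaling is needed.

Answer: s^3 + 6*s^2 - 3*s + 28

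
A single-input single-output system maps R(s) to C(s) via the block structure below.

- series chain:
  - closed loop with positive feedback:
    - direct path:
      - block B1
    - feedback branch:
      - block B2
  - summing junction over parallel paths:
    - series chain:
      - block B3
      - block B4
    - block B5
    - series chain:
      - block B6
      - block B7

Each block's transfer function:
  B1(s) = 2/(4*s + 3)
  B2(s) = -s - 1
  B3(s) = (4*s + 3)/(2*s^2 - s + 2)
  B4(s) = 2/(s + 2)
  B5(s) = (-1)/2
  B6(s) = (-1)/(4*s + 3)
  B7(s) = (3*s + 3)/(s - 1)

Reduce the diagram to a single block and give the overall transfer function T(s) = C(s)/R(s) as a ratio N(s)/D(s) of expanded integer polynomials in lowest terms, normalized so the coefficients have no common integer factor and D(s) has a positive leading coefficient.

The answer is (-8*s^5 - 22*s^4 + 43*s^3 + 7*s^2 - 80*s - 48)/(48*s^6 + 100*s^5 - 4*s^4 - 3*s^3 + 11*s^2 - 92*s - 60).

Reasoning:
Step 1 - apply the feedback formula to B1, B2, giving 2/(6*s + 5)
Step 2 - combine B3, B4 in series, giving (8*s + 6)/(2*s^3 + 3*s^2 + 4)
Step 3 - series reduction of B6, B7, giving (-3*s - 3)/(4*s^2 - s - 3)
Step 4 - parallel reduction of (B3*B4), B5, (B6*B7), giving (-8*s^5 - 22*s^4 + 43*s^3 + 7*s^2 - 80*s - 48)/(16*s^5 + 20*s^4 - 18*s^3 + 14*s^2 - 8*s - 24)
Step 5 - multiply [B1/(1-B1*B2)], ((B3*B4)+B5+(B6*B7)) (series), giving the overall T(s)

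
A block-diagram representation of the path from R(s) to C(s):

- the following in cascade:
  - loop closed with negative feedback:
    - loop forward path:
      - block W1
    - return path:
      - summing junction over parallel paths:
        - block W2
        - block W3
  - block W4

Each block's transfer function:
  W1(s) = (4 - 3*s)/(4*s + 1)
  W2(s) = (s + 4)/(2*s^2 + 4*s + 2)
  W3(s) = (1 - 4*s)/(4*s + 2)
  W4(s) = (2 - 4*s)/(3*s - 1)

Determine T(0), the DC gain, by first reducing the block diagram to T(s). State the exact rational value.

The answer is -8/11.

Reasoning:
[1] combine W2, W3 in parallel gives (-4*s^3 - 5*s^2 + 7*s + 5)/(4*s^3 + 10*s^2 + 8*s + 2)
[2] feedback reduction of W1, (W2+W3) gives (-12*s^4 - 14*s^3 + 16*s^2 + 26*s + 8)/(28*s^4 + 43*s^3 + s^2 + 29*s + 22)
[3] series reduction of [W1/(1+W1*(W2+W3))], W4 gives (48*s^5 + 32*s^4 - 92*s^3 - 72*s^2 + 20*s + 16)/(84*s^5 + 101*s^4 - 40*s^3 + 86*s^2 + 37*s - 22)
Step 3 gives the overall T(s). Then T(0) = 16/(-22) = -8/11.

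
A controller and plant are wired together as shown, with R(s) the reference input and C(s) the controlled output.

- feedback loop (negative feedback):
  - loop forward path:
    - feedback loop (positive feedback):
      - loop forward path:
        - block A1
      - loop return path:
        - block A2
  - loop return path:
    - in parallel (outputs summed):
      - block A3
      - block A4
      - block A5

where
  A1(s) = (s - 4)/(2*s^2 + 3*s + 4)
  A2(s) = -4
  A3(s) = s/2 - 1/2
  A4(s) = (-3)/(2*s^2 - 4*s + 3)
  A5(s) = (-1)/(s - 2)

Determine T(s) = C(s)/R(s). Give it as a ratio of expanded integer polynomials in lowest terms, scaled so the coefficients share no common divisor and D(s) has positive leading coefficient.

1. close the feedback loop around A1, A2; result (s - 4)/(2*s^2 + 7*s - 12)
2. add A3, A4, A5 (parallel); result (2*s^4 - 10*s^3 + 15*s^2 - 15*s + 12)/(4*s^3 - 16*s^2 + 22*s - 12)
3. collapse the loop ([A1/(1-A1*A2)] forward, (A3+A4+A5) return): this yields T(s), and no further normalization is needed

Answer: (4*s^4 - 32*s^3 + 86*s^2 - 100*s + 48)/(10*s^5 - 22*s^4 - 61*s^3 + 247*s^2 - 276*s + 96)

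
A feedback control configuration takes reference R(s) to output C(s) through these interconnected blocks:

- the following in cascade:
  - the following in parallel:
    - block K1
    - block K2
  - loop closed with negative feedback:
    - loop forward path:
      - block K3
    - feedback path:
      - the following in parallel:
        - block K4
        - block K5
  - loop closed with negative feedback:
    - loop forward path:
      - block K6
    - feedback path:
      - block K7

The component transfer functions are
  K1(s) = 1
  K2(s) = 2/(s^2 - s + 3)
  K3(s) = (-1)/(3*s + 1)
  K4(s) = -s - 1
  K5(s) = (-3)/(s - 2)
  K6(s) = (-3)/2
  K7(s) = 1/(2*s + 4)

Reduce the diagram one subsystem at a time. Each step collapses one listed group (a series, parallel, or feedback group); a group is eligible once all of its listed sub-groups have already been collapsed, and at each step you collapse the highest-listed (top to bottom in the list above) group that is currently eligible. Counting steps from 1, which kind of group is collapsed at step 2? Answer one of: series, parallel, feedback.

Step 1. sum the parallel branches K1, K2
Step 2. combine K4, K5 in parallel
Step 3. reduce the feedback loop with forward K3 and return (K4+K5)
Step 4. feedback reduction of K6, K7
Step 5. multiply (K1+K2), [K3/(1+K3*(K4+K5))], [K6/(1+K6*K7)] (series)
At step 2 the group reduced is parallel.

Final answer: parallel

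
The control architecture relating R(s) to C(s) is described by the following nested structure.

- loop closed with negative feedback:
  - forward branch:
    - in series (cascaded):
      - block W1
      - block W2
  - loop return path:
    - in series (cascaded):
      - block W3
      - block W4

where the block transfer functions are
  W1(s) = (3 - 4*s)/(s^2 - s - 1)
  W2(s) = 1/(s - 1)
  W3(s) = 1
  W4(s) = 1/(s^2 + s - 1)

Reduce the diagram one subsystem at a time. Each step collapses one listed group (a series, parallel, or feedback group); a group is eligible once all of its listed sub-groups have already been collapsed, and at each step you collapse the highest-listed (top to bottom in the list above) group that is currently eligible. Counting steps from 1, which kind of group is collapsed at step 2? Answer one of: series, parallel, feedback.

1. cascade W1, W2
2. cascade W3, W4
3. collapse the loop ((W1*W2) forward, (W3*W4) return)
So the answer for step 2 is series.

Therefore the answer is series.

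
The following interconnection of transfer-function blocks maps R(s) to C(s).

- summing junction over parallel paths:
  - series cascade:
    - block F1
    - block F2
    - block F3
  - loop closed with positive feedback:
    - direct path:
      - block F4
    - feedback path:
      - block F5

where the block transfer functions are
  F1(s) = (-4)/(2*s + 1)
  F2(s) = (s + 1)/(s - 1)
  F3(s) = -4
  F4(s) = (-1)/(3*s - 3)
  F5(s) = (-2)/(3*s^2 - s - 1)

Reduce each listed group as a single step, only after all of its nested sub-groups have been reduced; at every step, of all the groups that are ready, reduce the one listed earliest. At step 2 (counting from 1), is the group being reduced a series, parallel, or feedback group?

Step 1: combine F1, F2, F3 in series
Step 2: close the feedback loop around F4, F5
Step 3: reduce the parallel group (F1*F2*F3), [F4/(1-F4*F5)]
The group at step 2 is a feedback group.

Final answer: feedback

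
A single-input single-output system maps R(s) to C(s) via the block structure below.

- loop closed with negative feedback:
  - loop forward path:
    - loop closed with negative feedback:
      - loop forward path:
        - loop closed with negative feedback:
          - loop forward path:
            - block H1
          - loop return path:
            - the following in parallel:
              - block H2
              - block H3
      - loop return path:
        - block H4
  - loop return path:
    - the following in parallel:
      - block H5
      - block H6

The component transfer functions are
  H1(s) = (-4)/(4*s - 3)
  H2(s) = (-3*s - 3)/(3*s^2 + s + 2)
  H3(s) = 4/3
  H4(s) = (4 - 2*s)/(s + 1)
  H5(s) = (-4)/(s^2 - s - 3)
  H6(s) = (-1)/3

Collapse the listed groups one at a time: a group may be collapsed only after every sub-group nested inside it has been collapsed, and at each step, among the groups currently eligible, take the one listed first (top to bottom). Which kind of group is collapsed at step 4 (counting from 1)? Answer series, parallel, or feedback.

Reducing step by step:

Step 1. add H2, H3 (parallel)
Step 2. feedback reduction of H1, (H2+H3)
Step 3. collapse the loop ([H1/(1+H1*(H2+H3))] forward, H4 return)
Step 4. sum the parallel branches H5, H6
Step 5. feedback reduction of [[H1/(1+H1*(H2+H3))]/(1+[H1/(1+H1*(H2+H3))]*H4)], (H5+H6)
So the answer for step 4 is parallel.

Answer: parallel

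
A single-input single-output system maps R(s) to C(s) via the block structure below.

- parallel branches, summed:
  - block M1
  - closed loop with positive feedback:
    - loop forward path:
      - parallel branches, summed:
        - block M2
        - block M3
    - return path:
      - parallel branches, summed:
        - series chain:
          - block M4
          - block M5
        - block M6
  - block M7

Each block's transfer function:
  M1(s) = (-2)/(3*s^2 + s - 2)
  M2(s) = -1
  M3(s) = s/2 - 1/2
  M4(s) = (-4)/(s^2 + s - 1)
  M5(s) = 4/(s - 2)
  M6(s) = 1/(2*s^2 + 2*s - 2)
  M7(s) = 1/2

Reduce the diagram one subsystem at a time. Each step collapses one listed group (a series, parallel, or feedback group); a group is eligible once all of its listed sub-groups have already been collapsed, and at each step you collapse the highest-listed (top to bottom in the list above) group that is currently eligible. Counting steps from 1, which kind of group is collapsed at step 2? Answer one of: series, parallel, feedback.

Step 1. combine M2, M3 in parallel
Step 2. cascade M4, M5
Step 3. add (M4*M5), M6 (parallel)
Step 4. feedback reduction of (M2+M3), ((M4*M5)+M6)
Step 5. combine M1, [(M2+M3)/(1-(M2+M3)*((M4*M5)+M6))], M7 in parallel
At step 2 the group reduced is series.

Hence the answer: series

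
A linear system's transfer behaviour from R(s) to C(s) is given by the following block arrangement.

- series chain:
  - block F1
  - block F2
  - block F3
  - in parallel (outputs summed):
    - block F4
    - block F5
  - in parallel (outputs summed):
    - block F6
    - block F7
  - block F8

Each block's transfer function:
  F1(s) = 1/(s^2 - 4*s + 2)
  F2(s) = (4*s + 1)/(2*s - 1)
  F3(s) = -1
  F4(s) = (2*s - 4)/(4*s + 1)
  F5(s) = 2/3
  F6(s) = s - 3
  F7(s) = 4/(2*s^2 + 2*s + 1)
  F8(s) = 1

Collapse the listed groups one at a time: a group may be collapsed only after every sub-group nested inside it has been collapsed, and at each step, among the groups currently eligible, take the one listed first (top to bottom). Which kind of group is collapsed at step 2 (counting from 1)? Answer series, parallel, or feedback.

Step 1: reduce the parallel group F4, F5
Step 2: parallel reduction of F6, F7
Step 3: multiply F1, F2, F3, (F4+F5), (F6+F7), F8 (series)
Step 2 collapses a parallel group.

Therefore the answer is parallel.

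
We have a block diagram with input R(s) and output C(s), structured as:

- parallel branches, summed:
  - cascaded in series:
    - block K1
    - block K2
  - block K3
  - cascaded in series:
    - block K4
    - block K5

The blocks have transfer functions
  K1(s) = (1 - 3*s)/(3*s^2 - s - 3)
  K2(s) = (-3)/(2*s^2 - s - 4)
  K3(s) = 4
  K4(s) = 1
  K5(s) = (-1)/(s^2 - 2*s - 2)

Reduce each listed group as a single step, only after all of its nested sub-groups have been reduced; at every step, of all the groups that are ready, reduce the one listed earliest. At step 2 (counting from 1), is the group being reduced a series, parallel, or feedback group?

[1] multiply K1, K2 (series)
[2] series reduction of K4, K5
[3] combine (K1*K2), K3, (K4*K5) in parallel
So the answer for step 2 is series.

Answer: series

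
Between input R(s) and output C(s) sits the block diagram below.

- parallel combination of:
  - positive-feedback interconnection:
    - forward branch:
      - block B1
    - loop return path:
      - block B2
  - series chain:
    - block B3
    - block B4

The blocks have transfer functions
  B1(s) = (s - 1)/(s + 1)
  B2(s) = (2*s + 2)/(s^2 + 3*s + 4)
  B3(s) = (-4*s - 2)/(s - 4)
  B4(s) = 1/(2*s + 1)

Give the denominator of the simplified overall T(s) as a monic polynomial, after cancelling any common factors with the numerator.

[1] reduce the feedback loop with forward B1 and return B2 -> (s^3 + 2*s^2 + s - 4)/(s^3 + 2*s^2 + 7*s + 6)
[2] series reduction of B3, B4 -> (-2)/(s - 4)
[3] reduce the parallel group [B1/(1-B1*B2)], (B3*B4) -> (s^4 - 4*s^3 - 11*s^2 - 22*s + 4)/(s^4 - 2*s^3 - s^2 - 22*s - 24)
The result of step 3 is T(s) in lowest terms. Its denominator already has leading coefficient 1, so it is monic as it stands.

Hence the answer: s^4 - 2*s^3 - s^2 - 22*s - 24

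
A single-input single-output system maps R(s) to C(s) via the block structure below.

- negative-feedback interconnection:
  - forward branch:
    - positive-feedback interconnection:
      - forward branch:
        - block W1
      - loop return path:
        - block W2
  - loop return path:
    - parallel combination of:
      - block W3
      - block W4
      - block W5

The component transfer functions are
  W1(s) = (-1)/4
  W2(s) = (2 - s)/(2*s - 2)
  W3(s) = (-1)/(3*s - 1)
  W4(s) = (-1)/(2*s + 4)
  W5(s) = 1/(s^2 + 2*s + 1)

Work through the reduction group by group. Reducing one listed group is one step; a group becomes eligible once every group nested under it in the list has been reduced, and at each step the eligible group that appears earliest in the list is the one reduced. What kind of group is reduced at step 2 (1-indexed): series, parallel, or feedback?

(1) close the feedback loop around W1, W2
(2) reduce the parallel group W3, W4, W5
(3) feedback reduction of [W1/(1-W1*W2)], (W3+W4+W5)
At step 2 the group reduced is parallel.

Final answer: parallel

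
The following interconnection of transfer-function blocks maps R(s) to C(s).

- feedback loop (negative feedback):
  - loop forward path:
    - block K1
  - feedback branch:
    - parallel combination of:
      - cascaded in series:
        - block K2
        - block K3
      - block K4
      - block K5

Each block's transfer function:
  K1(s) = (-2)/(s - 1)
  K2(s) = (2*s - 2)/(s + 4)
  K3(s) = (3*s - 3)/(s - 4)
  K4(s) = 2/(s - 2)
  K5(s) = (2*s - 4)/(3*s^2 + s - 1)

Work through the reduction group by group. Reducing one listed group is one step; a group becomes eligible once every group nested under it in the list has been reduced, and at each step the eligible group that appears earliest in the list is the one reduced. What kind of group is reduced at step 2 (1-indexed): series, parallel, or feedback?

Step 1: series reduction of K2, K3
Step 2: combine (K2*K3), K4, K5 in parallel
Step 3: feedback reduction of K1, ((K2*K3)+K4+K5)
Step 2: parallel.

Final answer: parallel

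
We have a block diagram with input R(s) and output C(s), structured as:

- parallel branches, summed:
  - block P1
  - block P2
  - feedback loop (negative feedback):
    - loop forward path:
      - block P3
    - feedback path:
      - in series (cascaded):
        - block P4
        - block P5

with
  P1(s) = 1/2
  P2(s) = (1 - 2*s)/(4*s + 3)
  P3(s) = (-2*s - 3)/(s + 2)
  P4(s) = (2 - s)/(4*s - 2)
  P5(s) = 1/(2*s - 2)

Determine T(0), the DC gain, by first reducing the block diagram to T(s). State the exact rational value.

Reducing step by step:

[1] combine P4, P5 in series = (2 - s)/(8*s^2 - 12*s + 4)
[2] close the feedback loop around P3, (P4*P5) = (-16*s^3 + 28*s - 12)/(8*s^3 + 6*s^2 - 21*s + 2)
[3] parallel reduction of P1, P2, [P3/(1+P3*(P4*P5))] = (-128*s^4 - 56*s^3 + 254*s^2 - 33*s - 62)/(64*s^4 + 96*s^3 - 132*s^2 - 110*s + 12)
Step 3 gives the overall T(s). Then T(0) = -62/12 = -31/6.

Answer: -31/6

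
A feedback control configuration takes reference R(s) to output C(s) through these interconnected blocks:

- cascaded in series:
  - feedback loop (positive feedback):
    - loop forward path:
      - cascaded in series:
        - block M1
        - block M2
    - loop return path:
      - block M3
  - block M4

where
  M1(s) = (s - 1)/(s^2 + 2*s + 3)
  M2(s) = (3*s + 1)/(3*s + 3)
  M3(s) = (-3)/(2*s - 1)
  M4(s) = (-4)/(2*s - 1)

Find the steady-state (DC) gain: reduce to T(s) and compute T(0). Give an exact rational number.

1. series reduction of M1, M2, giving (3*s^2 - 2*s - 1)/(3*s^3 + 9*s^2 + 15*s + 9)
2. close the feedback loop around (M1*M2), M3, giving (6*s^3 - 7*s^2 + 1)/(6*s^4 + 15*s^3 + 30*s^2 - 3*s - 12)
3. series reduction of [(M1*M2)/(1-(M1*M2)*M3)], M4, giving (-12*s^2 + 8*s + 4)/(6*s^4 + 15*s^3 + 30*s^2 - 3*s - 12)
Step 3 gives the overall T(s). Then T(0) = 4/(-12) = -1/3.

Therefore the answer is -1/3.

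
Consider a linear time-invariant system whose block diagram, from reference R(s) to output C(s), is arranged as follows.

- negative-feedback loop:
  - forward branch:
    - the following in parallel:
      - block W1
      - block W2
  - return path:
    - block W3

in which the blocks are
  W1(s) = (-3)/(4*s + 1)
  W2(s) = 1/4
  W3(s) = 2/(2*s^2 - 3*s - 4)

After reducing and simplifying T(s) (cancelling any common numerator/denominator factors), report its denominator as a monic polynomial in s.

1. add W1, W2 (parallel) -> (4*s - 11)/(16*s + 4)
2. reduce the feedback loop with forward (W1+W2) and return W3 -> (8*s^3 - 34*s^2 + 17*s + 44)/(32*s^3 - 40*s^2 - 68*s - 38)
That last expression is T(s), already simplified. Scaling its denominator by 1/32 (the reciprocal of the leading coefficient) yields the monic denominator.

Hence the answer: s^3 - 5*s^2/4 - 17*s/8 - 19/16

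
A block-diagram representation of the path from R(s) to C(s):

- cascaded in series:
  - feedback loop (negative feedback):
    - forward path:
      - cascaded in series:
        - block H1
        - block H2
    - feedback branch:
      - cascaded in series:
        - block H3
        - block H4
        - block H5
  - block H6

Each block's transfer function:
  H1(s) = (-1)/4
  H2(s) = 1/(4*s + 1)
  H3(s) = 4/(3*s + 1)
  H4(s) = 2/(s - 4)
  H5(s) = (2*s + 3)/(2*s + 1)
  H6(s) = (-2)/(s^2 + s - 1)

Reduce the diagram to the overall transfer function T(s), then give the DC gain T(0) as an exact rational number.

Step 1 - series reduction of H1, H2 -> (-1)/(16*s + 4)
Step 2 - series reduction of H3, H4, H5 -> (16*s + 24)/(6*s^3 - 19*s^2 - 19*s - 4)
Step 3 - collapse the loop ((H1*H2) forward, (H3*H4*H5) return) -> (-6*s^3 + 19*s^2 + 19*s + 4)/(96*s^4 - 280*s^3 - 380*s^2 - 156*s - 40)
Step 4 - series reduction of [(H1*H2)/(1+(H1*H2)*(H3*H4*H5))], H6 -> (6*s^3 - 19*s^2 - 19*s - 4)/(48*s^6 - 92*s^5 - 378*s^4 - 128*s^3 + 92*s^2 + 58*s + 20)
Step 4 gives the overall T(s). Then T(0) = -4/20 = -1/5.

Final answer: -1/5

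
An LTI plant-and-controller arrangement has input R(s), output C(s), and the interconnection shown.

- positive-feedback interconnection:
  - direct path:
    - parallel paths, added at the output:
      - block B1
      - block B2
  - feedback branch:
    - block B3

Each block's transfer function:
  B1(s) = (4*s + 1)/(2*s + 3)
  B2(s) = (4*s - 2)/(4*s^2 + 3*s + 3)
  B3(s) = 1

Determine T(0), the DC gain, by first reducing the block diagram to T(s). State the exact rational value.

Answer: -1/4

Working:
(1) combine B1, B2 in parallel = (16*s^3 + 24*s^2 + 23*s - 3)/(8*s^3 + 18*s^2 + 15*s + 9)
(2) apply the feedback formula to (B1+B2), B3 = (-16*s^3 - 24*s^2 - 23*s + 3)/(8*s^3 + 6*s^2 + 8*s - 12)
Evaluating the step-2 result (the overall T(s)) at s = 0 gives T(0) = 3/(-12) = -1/4.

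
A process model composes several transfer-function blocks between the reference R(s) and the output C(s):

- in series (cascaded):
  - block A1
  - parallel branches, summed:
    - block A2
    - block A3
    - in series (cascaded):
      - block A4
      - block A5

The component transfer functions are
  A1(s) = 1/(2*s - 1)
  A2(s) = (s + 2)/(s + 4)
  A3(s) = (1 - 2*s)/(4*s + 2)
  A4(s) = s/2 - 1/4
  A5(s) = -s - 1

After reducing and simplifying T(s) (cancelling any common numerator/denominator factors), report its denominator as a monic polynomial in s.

Answer: s^3 + 4*s^2 - s/4 - 1

Working:
(1) series reduction of A4, A5 = -s^2/2 - s/4 + 1/4
(2) sum the parallel branches A2, A3, (A4*A5) = (-4*s^4 - 20*s^3 - 11*s^2 + 11*s + 20)/(8*s^2 + 36*s + 16)
(3) combine A1, (A2+A3+(A4*A5)) in series = (-4*s^4 - 20*s^3 - 11*s^2 + 11*s + 20)/(16*s^3 + 64*s^2 - 4*s - 16)
The result of step 3 is T(s) in lowest terms. Its denominator has leading coefficient 16; dividing the denominator through by 16 makes it monic.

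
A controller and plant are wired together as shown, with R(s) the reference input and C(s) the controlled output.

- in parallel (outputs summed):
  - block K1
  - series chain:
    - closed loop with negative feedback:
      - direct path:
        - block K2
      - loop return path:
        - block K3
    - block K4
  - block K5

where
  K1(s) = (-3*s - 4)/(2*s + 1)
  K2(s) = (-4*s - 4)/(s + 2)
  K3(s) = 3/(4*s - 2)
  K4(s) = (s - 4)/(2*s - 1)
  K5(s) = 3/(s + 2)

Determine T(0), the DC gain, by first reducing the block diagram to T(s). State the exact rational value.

First reduce the diagram to T(s).

(1) apply the feedback formula to K2, K3 = (-8*s^2 - 4*s + 4)/(2*s^2 - 3*s - 8)
(2) multiply [K2/(1+K2*K3)], K4 (series) = (-4*s^2 + 12*s + 16)/(2*s^2 - 3*s - 8)
(3) parallel reduction of K1, ([K2/(1+K2*K3)]*K4), K5 = (-14*s^4 + 5*s^3 + 110*s^2 + 151*s + 72)/(4*s^4 + 4*s^3 - 27*s^2 - 46*s - 16)
Step 3 gives the overall T(s). Then T(0) = 72/(-16) = -9/2.

Answer: -9/2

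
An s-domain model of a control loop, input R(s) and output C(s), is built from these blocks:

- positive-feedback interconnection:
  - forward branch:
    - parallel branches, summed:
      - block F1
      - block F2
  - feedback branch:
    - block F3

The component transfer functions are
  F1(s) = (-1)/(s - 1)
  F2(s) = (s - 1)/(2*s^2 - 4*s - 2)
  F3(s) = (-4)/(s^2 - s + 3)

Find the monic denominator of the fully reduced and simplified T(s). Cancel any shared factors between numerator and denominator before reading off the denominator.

Reducing step by step:

(1) sum the parallel branches F1, F2 gives (-s^2 + 2*s + 3)/(2*s^3 - 6*s^2 + 2*s + 2)
(2) apply the feedback formula to (F1+F2), F3 gives (-s^4 + 3*s^3 - 2*s^2 + 3*s + 9)/(2*s^5 - 8*s^4 + 14*s^3 - 22*s^2 + 12*s + 18)
T(s) is the step-2 result (common factors already cancelled). Leading coefficient of the denominator: 2. Divide through by 2 for the monic polynomial.

Answer: s^5 - 4*s^4 + 7*s^3 - 11*s^2 + 6*s + 9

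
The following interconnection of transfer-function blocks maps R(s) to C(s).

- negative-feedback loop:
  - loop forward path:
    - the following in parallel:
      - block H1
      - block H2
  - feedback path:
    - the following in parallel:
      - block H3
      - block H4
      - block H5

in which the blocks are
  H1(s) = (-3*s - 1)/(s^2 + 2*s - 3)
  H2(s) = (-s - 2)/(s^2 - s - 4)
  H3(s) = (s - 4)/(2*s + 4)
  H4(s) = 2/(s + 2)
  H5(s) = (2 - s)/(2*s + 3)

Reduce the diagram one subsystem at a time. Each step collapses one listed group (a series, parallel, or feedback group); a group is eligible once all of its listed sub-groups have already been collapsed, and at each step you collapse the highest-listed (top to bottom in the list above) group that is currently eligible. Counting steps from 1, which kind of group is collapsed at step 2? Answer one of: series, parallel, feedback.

The answer is parallel.

Reasoning:
[1] add H1, H2 (parallel)
[2] parallel reduction of H3, H4, H5
[3] reduce the feedback loop with forward (H1+H2) and return (H3+H4+H5)
So the answer for step 2 is parallel.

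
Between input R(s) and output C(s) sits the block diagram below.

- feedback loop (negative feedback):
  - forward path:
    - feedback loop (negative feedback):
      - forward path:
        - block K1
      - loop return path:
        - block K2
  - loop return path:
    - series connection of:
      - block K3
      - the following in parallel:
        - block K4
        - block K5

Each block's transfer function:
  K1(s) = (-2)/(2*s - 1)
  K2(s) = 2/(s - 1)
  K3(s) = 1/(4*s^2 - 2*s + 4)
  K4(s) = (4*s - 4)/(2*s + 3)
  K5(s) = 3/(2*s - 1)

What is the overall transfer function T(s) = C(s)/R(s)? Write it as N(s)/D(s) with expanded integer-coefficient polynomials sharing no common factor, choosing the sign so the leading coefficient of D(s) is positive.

Step 1. reduce the feedback loop with forward K1 and return K2, giving (2 - 2*s)/(2*s^2 - 3*s - 3)
Step 2. sum the parallel branches K4, K5, giving (8*s^2 - 6*s + 13)/(4*s^2 + 4*s - 3)
Step 3. multiply K3, (K4+K5) (series), giving (8*s^2 - 6*s + 13)/(16*s^4 + 8*s^3 - 4*s^2 + 22*s - 12)
Step 4. reduce the feedback loop with forward [K1/(1+K1*K2)] and return (K3*(K4+K5)), giving the overall T(s)

Therefore the answer is (-16*s^5 + 8*s^4 + 12*s^3 - 26*s^2 + 34*s - 12)/(16*s^6 - 16*s^5 - 40*s^4 + 8*s^3 - 25*s^2 - 34*s + 31).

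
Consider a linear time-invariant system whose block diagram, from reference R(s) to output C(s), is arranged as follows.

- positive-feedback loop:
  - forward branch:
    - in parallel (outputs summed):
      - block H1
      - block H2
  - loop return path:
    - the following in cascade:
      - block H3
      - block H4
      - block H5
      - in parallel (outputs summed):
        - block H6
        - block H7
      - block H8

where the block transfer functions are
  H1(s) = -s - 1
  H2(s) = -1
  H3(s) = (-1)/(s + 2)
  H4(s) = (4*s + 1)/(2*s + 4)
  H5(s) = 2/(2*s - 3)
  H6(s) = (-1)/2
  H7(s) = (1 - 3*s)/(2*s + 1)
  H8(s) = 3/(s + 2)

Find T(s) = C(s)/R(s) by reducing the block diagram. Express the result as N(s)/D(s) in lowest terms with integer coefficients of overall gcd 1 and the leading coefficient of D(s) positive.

Answer: (-8*s^5 - 40*s^4 - 42*s^3 + 68*s^2 + 136*s + 48)/(8*s^4 + 24*s^3 + 90*s^2 - 44*s - 27)

Working:
1. combine H1, H2 in parallel gives -s - 2
2. combine H6, H7 in parallel gives (1 - 8*s)/(4*s + 2)
3. series reduction of H3, H4, H5, (H6+H7), H8 gives (96*s^2 + 12*s - 3)/(8*s^5 + 40*s^4 + 42*s^3 - 68*s^2 - 136*s - 48)
4. apply the feedback formula to (H1+H2), (H3*H4*H5*(H6+H7)*H8), giving the overall T(s)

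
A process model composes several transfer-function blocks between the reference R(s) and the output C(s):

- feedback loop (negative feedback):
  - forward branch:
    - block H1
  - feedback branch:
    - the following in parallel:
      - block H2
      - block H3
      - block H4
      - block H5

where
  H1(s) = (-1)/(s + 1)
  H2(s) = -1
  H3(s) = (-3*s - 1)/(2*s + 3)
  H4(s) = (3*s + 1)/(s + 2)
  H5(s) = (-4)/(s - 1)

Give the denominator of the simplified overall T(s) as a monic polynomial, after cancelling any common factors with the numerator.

First reduce the diagram to T(s).

Step 1 - combine H2, H3, H4, H5 in parallel: (s^3 - 12*s^2 - 30*s - 19)/(2*s^3 + 5*s^2 - s - 6)
Step 2 - close the feedback loop around H1, (H2+H3+H4+H5): (-2*s^3 - 5*s^2 + s + 6)/(2*s^4 + 6*s^3 + 16*s^2 + 23*s + 13)
No further cancellation is possible in the step-2 result, so that is T(s). Its denominator becomes monic after dividing by the leading coefficient 2.

Answer: s^4 + 3*s^3 + 8*s^2 + 23*s/2 + 13/2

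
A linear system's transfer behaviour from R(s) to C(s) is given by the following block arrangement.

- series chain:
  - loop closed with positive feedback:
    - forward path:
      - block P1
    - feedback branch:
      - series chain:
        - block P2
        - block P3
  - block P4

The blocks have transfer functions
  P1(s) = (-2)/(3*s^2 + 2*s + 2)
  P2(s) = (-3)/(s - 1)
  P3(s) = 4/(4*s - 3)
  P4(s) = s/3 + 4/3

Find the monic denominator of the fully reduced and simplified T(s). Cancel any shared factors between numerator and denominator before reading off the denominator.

Step 1: series reduction of P2, P3; result (-12)/(4*s^2 - 7*s + 3)
Step 2: apply the feedback formula to P1, (P2*P3); result (-8*s^2 + 14*s - 6)/(12*s^4 - 13*s^3 + 3*s^2 - 8*s - 18)
Step 3: series reduction of [P1/(1-P1*(P2*P3))], P4; result (-8*s^3 - 18*s^2 + 50*s - 24)/(36*s^4 - 39*s^3 + 9*s^2 - 24*s - 54)
Step 3 gives the fully reduced T(s), with no common factor left to cancel. The denominator's leading coefficient is 36, so divide each of its coefficients by 36 to get the monic form.

Therefore the answer is s^4 - 13*s^3/12 + s^2/4 - 2*s/3 - 3/2.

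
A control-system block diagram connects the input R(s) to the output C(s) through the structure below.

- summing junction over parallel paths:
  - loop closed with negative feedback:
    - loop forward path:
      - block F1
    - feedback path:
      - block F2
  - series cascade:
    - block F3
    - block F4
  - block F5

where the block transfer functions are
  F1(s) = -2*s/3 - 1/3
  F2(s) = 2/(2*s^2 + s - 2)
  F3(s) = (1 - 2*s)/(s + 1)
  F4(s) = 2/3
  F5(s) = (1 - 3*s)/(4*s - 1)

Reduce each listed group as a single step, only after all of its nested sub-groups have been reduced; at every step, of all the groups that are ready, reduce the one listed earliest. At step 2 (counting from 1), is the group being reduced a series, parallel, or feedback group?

Answer: series

Working:
(1) reduce the feedback loop with forward F1 and return F2
(2) series reduction of F3, F4
(3) add [F1/(1+F1*F2)], (F3*F4), F5 (parallel)
Step 2 collapses a series group.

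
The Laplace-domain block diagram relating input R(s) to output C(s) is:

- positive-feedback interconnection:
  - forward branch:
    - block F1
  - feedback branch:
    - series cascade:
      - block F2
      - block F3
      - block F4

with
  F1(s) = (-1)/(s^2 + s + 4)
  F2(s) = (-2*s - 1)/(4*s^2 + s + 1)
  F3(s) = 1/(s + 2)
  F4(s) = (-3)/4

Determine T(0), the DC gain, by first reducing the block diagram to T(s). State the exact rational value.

First reduce the diagram to T(s).

[1] cascade F2, F3, F4; result (6*s + 3)/(16*s^3 + 36*s^2 + 12*s + 8)
[2] close the feedback loop around F1, (F2*F3*F4); result (-16*s^3 - 36*s^2 - 12*s - 8)/(16*s^5 + 52*s^4 + 112*s^3 + 164*s^2 + 62*s + 35)
Evaluating the step-2 result (the overall T(s)) at s = 0 gives T(0) = -8/35.

Answer: -8/35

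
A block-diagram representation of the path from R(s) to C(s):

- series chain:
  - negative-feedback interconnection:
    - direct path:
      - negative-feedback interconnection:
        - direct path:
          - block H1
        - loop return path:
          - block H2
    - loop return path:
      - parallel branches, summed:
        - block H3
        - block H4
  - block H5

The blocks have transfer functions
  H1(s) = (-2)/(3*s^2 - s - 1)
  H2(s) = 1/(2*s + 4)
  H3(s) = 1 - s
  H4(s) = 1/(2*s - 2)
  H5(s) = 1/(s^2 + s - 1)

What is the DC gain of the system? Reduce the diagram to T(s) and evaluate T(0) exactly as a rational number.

(1) collapse the loop (H1 forward, H2 return) -> (-2*s - 4)/(3*s^3 + 5*s^2 - 3*s - 3)
(2) sum the parallel branches H3, H4 -> (-2*s^2 + 4*s - 1)/(2*s - 2)
(3) close the feedback loop around [H1/(1+H1*H2)], (H3+H4) -> (-2*s^2 - 2*s + 4)/(3*s^4 + 4*s^3 - 8*s^2 - 7*s + 5)
(4) cascade [[H1/(1+H1*H2)]/(1+[H1/(1+H1*H2)]*(H3+H4))], H5 -> (-2*s^2 - 2*s + 4)/(3*s^6 + 7*s^5 - 7*s^4 - 19*s^3 + 6*s^2 + 12*s - 5)
DC gain: substitute s = 0 into T(s) from step 4: T(0) = 4/(-5) = -4/5.

Therefore the answer is -4/5.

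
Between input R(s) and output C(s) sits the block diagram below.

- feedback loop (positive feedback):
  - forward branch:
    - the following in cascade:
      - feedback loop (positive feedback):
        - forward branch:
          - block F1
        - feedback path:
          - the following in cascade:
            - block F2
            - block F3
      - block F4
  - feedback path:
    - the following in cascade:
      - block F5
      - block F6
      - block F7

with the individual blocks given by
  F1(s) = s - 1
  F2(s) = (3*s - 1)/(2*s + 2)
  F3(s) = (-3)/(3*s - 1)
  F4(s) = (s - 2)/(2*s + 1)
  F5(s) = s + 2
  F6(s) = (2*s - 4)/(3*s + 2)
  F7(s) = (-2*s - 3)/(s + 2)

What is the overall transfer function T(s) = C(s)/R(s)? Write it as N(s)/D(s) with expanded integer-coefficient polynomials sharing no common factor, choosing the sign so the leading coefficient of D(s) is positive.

Step 1 - cascade F2, F3 = (-3)/(2*s + 2)
Step 2 - apply the feedback formula to F1, (F2*F3) = (2*s^2 - 2)/(5*s - 1)
Step 3 - cascade [F1/(1-F1*(F2*F3))], F4 = (2*s^3 - 4*s^2 - 2*s + 4)/(10*s^2 + 3*s - 1)
Step 4 - cascade F5, F6, F7 = (-4*s^2 + 2*s + 12)/(3*s + 2)
Step 5 - apply the feedback formula to ([F1/(1-F1*(F2*F3))]*F4), (F5*F6*F7) - this is the overall T(s), already in the required normalized form

Therefore the answer is (6*s^4 - 8*s^3 - 14*s^2 + 8*s + 8)/(8*s^5 - 20*s^4 + 6*s^3 + 97*s^2 + 19*s - 50).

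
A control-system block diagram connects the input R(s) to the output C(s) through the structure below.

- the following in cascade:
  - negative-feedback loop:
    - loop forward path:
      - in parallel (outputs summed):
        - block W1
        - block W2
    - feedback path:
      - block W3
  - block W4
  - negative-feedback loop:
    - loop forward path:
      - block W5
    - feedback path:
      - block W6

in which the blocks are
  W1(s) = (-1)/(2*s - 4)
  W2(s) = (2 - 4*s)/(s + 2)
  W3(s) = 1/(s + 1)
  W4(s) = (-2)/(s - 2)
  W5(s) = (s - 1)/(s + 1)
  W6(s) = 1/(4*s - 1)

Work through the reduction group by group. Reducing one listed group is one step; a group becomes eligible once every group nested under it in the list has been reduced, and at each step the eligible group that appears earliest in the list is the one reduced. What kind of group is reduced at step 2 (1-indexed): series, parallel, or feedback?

[1] combine W1, W2 in parallel
[2] feedback reduction of (W1+W2), W3
[3] feedback reduction of W5, W6
[4] multiply [(W1+W2)/(1+(W1+W2)*W3)], W4, [W5/(1+W5*W6)] (series)
Step 2 collapses a feedback group.

Answer: feedback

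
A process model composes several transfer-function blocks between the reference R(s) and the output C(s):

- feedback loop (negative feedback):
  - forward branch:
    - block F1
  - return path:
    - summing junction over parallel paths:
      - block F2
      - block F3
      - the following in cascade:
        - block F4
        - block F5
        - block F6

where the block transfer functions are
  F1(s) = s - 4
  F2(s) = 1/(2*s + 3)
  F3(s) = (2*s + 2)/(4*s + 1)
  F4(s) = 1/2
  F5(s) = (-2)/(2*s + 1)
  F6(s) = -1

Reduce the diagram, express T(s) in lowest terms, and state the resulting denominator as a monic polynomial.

Step 1: multiply F4, F5, F6 (series) -> 1/(2*s + 1)
Step 2: reduce the parallel group F2, F3, (F4*F5*F6) -> (8*s^3 + 40*s^2 + 42*s + 10)/(16*s^3 + 36*s^2 + 20*s + 3)
Step 3: apply the feedback formula to F1, (F2+F3+(F4*F5*F6)) -> (16*s^4 - 28*s^3 - 124*s^2 - 77*s - 12)/(8*s^4 + 24*s^3 - 82*s^2 - 138*s - 37)
Step 3 gives the fully reduced T(s), with no common factor left to cancel. The denominator's leading coefficient is 8, so divide each of its coefficients by 8 to get the monic form.

Hence the answer: s^4 + 3*s^3 - 41*s^2/4 - 69*s/4 - 37/8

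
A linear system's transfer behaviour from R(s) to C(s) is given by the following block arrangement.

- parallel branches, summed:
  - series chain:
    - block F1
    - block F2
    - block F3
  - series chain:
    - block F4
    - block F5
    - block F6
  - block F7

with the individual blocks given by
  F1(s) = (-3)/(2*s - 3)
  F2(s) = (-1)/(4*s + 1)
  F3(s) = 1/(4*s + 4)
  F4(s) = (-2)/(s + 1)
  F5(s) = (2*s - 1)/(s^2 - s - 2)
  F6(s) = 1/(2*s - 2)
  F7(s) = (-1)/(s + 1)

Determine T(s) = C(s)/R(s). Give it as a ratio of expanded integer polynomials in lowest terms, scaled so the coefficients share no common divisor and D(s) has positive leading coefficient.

Answer: (-32*s^5 + 104*s^4 - 97*s^3 - 22*s^2 + 49*s + 18)/(32*s^6 - 72*s^5 - 68*s^4 + 164*s^3 + 60*s^2 - 92*s - 24)

Working:
Step 1 - series reduction of F1, F2, F3 -> 3/(32*s^3 - 8*s^2 - 52*s - 12)
Step 2 - multiply F4, F5, F6 (series) -> (1 - 2*s)/(s^4 - s^3 - 3*s^2 + s + 2)
Step 3 - reduce the parallel group (F1*F2*F3), (F4*F5*F6), F7 - this is the overall T(s), already in the required normalized form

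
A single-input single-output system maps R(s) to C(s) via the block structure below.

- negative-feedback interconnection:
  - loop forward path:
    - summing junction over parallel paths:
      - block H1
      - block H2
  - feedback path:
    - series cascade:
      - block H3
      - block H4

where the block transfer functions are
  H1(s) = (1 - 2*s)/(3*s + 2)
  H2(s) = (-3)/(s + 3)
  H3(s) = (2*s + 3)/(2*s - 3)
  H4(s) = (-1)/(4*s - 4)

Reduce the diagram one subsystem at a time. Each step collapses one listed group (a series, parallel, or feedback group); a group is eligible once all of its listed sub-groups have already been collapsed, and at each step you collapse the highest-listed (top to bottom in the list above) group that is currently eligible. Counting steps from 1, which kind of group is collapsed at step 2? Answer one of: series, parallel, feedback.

Answer: series

Working:
(1) add H1, H2 (parallel)
(2) reduce the series chain H3, H4
(3) close the feedback loop around (H1+H2), (H3*H4)
Step 2: series.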